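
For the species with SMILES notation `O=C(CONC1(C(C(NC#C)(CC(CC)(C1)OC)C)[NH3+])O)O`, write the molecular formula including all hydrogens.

C14H26N3O5+

Heavy atoms from the SMILES: 14 C, 3 N, 5 O.
Implicit hydrogens by atom environment:
  5 × C: no H
  4 × C: 2 H each → 8
  3 × C: 3 H each → 9
  3 × O: no H
  2 × C: 1 H each → 2
  2 × N: 1 H each → 2
  2 × O: 1 H each → 2
  1 × N (charge +1): 3 H
  Total hydrogens = 26.
Net charge +1.
Molecular formula: C14H26N3O5+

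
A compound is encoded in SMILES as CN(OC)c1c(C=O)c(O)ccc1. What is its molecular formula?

C9H11NO3

Heavy atoms from the SMILES: 9 C, 1 N, 3 O.
Implicit hydrogens by atom environment:
  3 × C (aromatic): 1 H each → 3
  3 × C (aromatic): no H
  2 × C: 3 H each → 6
  2 × O: no H
  1 × C: 1 H
  1 × N: no H
  1 × O: 1 H
  Total hydrogens = 11.
Molecular formula: C9H11NO3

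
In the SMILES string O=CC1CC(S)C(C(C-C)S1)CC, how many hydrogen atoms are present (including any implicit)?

Hydrogens are implicit in SMILES; fill each atom to its normal valence:
  5 × C: 1 H each → 5
  3 × C: 2 H each → 6
  2 × C: 3 H each → 6
  1 × O: no H
  1 × S: 1 H
  1 × S: no H
  Total hydrogens = 18.

18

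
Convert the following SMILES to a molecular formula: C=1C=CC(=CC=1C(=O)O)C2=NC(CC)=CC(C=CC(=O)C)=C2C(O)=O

C19H17NO5

Heavy atoms from the SMILES: 19 C, 1 N, 5 O.
Implicit hydrogens by atom environment:
  6 × C (aromatic): no H
  5 × C (aromatic): 1 H each → 5
  3 × C: no H
  3 × O: no H
  2 × C: 3 H each → 6
  2 × C: 1 H each → 2
  2 × O: 1 H each → 2
  1 × C: 2 H
  1 × N (aromatic): no H
  Total hydrogens = 17.
Molecular formula: C19H17NO5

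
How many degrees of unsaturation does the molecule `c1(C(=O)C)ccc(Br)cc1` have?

5

Molecular formula from the SMILES: C8H7BrO.
DoU = (2C + 2 + N − H − X)/2 = (2·8 + 2 + 0 − 7 − 1)/2 = 10/2 = 5.
(Structurally: 1 ring(s) + 4 π bond(s) = 5.)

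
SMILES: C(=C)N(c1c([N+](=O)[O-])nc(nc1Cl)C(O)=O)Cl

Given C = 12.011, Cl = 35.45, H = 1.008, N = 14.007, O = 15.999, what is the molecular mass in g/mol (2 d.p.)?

Molecular formula: C7H4Cl2N4O4.
M = 7×12.011 + 2×35.45 + 4×1.008 + 4×14.007 + 4×15.999 = 279.03 g/mol.

279.03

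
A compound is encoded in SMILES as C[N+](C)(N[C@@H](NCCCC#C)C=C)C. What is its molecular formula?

Heavy atoms from the SMILES: 11 C, 3 N.
Implicit hydrogens by atom environment:
  4 × C: 2 H each → 8
  3 × C: 3 H each → 9
  3 × C: 1 H each → 3
  2 × N: 1 H each → 2
  1 × C: no H
  1 × N (charge +1): no H
  Total hydrogens = 22.
Net charge +1.
Molecular formula: C11H22N3+

C11H22N3+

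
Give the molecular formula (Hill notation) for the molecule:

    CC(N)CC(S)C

Heavy atoms from the SMILES: 5 C, 1 N, 1 S.
Implicit hydrogens by atom environment:
  2 × C: 3 H each → 6
  2 × C: 1 H each → 2
  1 × C: 2 H
  1 × N: 2 H
  1 × S: 1 H
  Total hydrogens = 13.
Molecular formula: C5H13NS

C5H13NS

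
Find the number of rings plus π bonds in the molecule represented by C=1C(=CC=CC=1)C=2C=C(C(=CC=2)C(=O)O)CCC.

9

Molecular formula from the SMILES: C16H16O2.
DoU = (2C + 2 + N − H − X)/2 = (2·16 + 2 + 0 − 16 − 0)/2 = 18/2 = 9.
(Structurally: 2 ring(s) + 7 π bond(s) = 9.)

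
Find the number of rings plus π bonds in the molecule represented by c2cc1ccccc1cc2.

Molecular formula from the SMILES: C10H8.
DoU = (2C + 2 + N − H − X)/2 = (2·10 + 2 + 0 − 8 − 0)/2 = 14/2 = 7.
(Structurally: 2 ring(s) + 5 π bond(s) = 7.)

7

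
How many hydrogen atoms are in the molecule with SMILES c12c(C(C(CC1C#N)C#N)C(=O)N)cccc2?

Hydrogens are implicit in SMILES; fill each atom to its normal valence:
  4 × C (aromatic): 1 H each → 4
  3 × C: 1 H each → 3
  3 × C: no H
  2 × C (aromatic): no H
  2 × N: no H
  1 × C: 2 H
  1 × N: 2 H
  1 × O: no H
  Total hydrogens = 11.

11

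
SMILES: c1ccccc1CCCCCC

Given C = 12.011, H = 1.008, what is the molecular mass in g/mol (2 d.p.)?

Molecular formula: C12H18.
M = 12×12.011 + 18×1.008 = 162.28 g/mol.

162.28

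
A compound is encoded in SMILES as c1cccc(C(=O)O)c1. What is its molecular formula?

C7H6O2

Heavy atoms from the SMILES: 7 C, 2 O.
Implicit hydrogens by atom environment:
  5 × C (aromatic): 1 H each → 5
  1 × C (aromatic): no H
  1 × C: no H
  1 × O: 1 H
  1 × O: no H
  Total hydrogens = 6.
Molecular formula: C7H6O2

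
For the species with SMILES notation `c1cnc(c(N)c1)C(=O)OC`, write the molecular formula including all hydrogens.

Heavy atoms from the SMILES: 7 C, 2 N, 2 O.
Implicit hydrogens by atom environment:
  3 × C (aromatic): 1 H each → 3
  2 × C (aromatic): no H
  2 × O: no H
  1 × C: 3 H
  1 × C: no H
  1 × N: 2 H
  1 × N (aromatic): no H
  Total hydrogens = 8.
Molecular formula: C7H8N2O2

C7H8N2O2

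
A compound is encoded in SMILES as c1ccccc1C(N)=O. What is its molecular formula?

Heavy atoms from the SMILES: 7 C, 1 N, 1 O.
Implicit hydrogens by atom environment:
  5 × C (aromatic): 1 H each → 5
  1 × C (aromatic): no H
  1 × C: no H
  1 × N: 2 H
  1 × O: no H
  Total hydrogens = 7.
Molecular formula: C7H7NO

C7H7NO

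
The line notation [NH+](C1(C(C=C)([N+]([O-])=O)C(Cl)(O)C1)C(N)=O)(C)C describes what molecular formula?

Heavy atoms from the SMILES: 9 C, 1 Cl, 3 N, 4 O.
Implicit hydrogens by atom environment:
  4 × C: no H
  2 × C: 3 H each → 6
  2 × C: 2 H each → 4
  2 × O: no H
  1 × C: 1 H
  1 × Cl: no H
  1 × N: 2 H
  1 × N (charge +1): 1 H
  1 × N (charge +1): no H
  1 × O: 1 H
  1 × O (charge -1): no H
  Total hydrogens = 15.
Net charge +1.
Molecular formula: C9H15ClN3O4+

C9H15ClN3O4+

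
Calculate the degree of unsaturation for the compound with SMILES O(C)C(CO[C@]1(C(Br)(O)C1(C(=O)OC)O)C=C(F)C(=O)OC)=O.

Molecular formula from the SMILES: C12H14BrFO9.
DoU = (2C + 2 + N − H − X)/2 = (2·12 + 2 + 0 − 14 − 2)/2 = 10/2 = 5.
(Structurally: 1 ring(s) + 4 π bond(s) = 5.)

5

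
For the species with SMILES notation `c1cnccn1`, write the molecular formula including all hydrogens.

Heavy atoms from the SMILES: 4 C, 2 N.
Implicit hydrogens by atom environment:
  4 × C (aromatic): 1 H each → 4
  2 × N (aromatic): no H
  Total hydrogens = 4.
Molecular formula: C4H4N2

C4H4N2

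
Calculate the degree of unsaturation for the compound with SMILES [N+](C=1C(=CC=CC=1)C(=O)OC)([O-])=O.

6

Molecular formula from the SMILES: C8H7NO4.
DoU = (2C + 2 + N − H − X)/2 = (2·8 + 2 + 1 − 7 − 0)/2 = 12/2 = 6.
(Structurally: 1 ring(s) + 5 π bond(s) = 6.)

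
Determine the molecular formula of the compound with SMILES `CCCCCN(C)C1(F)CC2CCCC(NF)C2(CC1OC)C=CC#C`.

Heavy atoms from the SMILES: 21 C, 2 F, 2 N, 1 O.
Implicit hydrogens by atom environment:
  9 × C: 2 H each → 18
  6 × C: 1 H each → 6
  3 × C: 3 H each → 9
  3 × C: no H
  2 × F: no H
  1 × N: 1 H
  1 × N: no H
  1 × O: no H
  Total hydrogens = 34.
Molecular formula: C21H34F2N2O

C21H34F2N2O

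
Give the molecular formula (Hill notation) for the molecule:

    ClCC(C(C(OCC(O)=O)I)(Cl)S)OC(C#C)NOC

Heavy atoms from the SMILES: 10 C, 2 Cl, 1 I, 1 N, 5 O, 1 S.
Implicit hydrogens by atom environment:
  4 × C: 1 H each → 4
  4 × O: no H
  3 × C: no H
  2 × C: 2 H each → 4
  2 × Cl: no H
  1 × C: 3 H
  1 × I: no H
  1 × N: 1 H
  1 × O: 1 H
  1 × S: 1 H
  Total hydrogens = 14.
Molecular formula: C10H14Cl2INO5S

C10H14Cl2INO5S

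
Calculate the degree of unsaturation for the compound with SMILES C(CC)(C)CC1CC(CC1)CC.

Molecular formula from the SMILES: C12H24.
DoU = (2C + 2 + N − H − X)/2 = (2·12 + 2 + 0 − 24 − 0)/2 = 2/2 = 1.
(Structurally: 1 ring(s) + 0 π bond(s) = 1.)

1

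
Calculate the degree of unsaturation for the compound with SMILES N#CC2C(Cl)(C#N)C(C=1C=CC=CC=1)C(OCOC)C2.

Molecular formula from the SMILES: C15H15ClN2O2.
DoU = (2C + 2 + N − H − X)/2 = (2·15 + 2 + 2 − 15 − 1)/2 = 18/2 = 9.
(Structurally: 2 ring(s) + 7 π bond(s) = 9.)

9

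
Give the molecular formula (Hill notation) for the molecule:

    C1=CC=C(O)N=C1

Heavy atoms from the SMILES: 5 C, 1 N, 1 O.
Implicit hydrogens by atom environment:
  4 × C (aromatic): 1 H each → 4
  1 × C (aromatic): no H
  1 × N (aromatic): no H
  1 × O: 1 H
  Total hydrogens = 5.
Molecular formula: C5H5NO

C5H5NO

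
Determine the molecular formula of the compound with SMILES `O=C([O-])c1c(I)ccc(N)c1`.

C7H5INO2-

Heavy atoms from the SMILES: 7 C, 1 I, 1 N, 2 O.
Implicit hydrogens by atom environment:
  3 × C (aromatic): 1 H each → 3
  3 × C (aromatic): no H
  1 × C: no H
  1 × I: no H
  1 × N: 2 H
  1 × O: no H
  1 × O (charge -1): no H
  Total hydrogens = 5.
Net charge -1.
Molecular formula: C7H5INO2-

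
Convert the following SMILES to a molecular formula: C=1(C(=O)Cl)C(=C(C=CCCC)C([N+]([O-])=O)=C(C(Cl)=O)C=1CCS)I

C15H14Cl2INO4S

Heavy atoms from the SMILES: 15 C, 2 Cl, 1 I, 1 N, 4 O, 1 S.
Implicit hydrogens by atom environment:
  6 × C (aromatic): no H
  4 × C: 2 H each → 8
  3 × O: no H
  2 × C: 1 H each → 2
  2 × C: no H
  2 × Cl: no H
  1 × C: 3 H
  1 × I: no H
  1 × N (charge +1): no H
  1 × O (charge -1): no H
  1 × S: 1 H
  Total hydrogens = 14.
Molecular formula: C15H14Cl2INO4S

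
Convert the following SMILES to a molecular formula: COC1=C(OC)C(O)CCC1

C8H14O3

Heavy atoms from the SMILES: 8 C, 3 O.
Implicit hydrogens by atom environment:
  3 × C: 2 H each → 6
  2 × C: 3 H each → 6
  2 × C: no H
  2 × O: no H
  1 × C: 1 H
  1 × O: 1 H
  Total hydrogens = 14.
Molecular formula: C8H14O3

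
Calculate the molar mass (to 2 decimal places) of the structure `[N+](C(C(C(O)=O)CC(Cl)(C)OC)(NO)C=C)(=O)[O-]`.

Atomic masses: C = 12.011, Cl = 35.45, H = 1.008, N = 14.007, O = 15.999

Molecular formula: C9H15ClN2O6.
M = 9×12.011 + 1×35.45 + 15×1.008 + 2×14.007 + 6×15.999 = 282.68 g/mol.

282.68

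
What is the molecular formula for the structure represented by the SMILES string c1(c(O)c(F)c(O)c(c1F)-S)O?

C6H4F2O3S

Heavy atoms from the SMILES: 6 C, 2 F, 3 O, 1 S.
Implicit hydrogens by atom environment:
  6 × C (aromatic): no H
  3 × O: 1 H each → 3
  2 × F: no H
  1 × S: 1 H
  Total hydrogens = 4.
Molecular formula: C6H4F2O3S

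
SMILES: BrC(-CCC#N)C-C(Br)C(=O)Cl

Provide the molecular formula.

C7H8Br2ClNO

Heavy atoms from the SMILES: 2 Br, 7 C, 1 Cl, 1 N, 1 O.
Implicit hydrogens by atom environment:
  3 × C: 2 H each → 6
  2 × Br: no H
  2 × C: 1 H each → 2
  2 × C: no H
  1 × Cl: no H
  1 × N: no H
  1 × O: no H
  Total hydrogens = 8.
Molecular formula: C7H8Br2ClNO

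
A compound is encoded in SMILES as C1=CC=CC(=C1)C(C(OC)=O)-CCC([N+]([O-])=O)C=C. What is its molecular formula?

C14H17NO4

Heavy atoms from the SMILES: 14 C, 1 N, 4 O.
Implicit hydrogens by atom environment:
  5 × C (aromatic): 1 H each → 5
  3 × C: 2 H each → 6
  3 × C: 1 H each → 3
  3 × O: no H
  1 × C: 3 H
  1 × C: no H
  1 × C (aromatic): no H
  1 × N (charge +1): no H
  1 × O (charge -1): no H
  Total hydrogens = 17.
Molecular formula: C14H17NO4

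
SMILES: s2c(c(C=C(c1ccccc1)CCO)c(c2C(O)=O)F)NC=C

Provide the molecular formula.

Heavy atoms from the SMILES: 17 C, 1 F, 1 N, 3 O, 1 S.
Implicit hydrogens by atom environment:
  5 × C (aromatic): 1 H each → 5
  5 × C (aromatic): no H
  3 × C: 2 H each → 6
  2 × C: 1 H each → 2
  2 × C: no H
  2 × O: 1 H each → 2
  1 × F: no H
  1 × N: 1 H
  1 × O: no H
  1 × S (aromatic): no H
  Total hydrogens = 16.
Molecular formula: C17H16FNO3S

C17H16FNO3S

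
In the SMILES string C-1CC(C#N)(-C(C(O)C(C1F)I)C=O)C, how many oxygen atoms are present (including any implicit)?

2

The symbol for oxygen appears 2 times in the SMILES.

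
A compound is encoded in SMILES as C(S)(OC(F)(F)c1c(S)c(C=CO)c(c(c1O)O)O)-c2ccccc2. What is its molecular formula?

Heavy atoms from the SMILES: 16 C, 2 F, 5 O, 2 S.
Implicit hydrogens by atom environment:
  7 × C (aromatic): no H
  5 × C (aromatic): 1 H each → 5
  4 × O: 1 H each → 4
  3 × C: 1 H each → 3
  2 × F: no H
  2 × S: 1 H each → 2
  1 × C: no H
  1 × O: no H
  Total hydrogens = 14.
Molecular formula: C16H14F2O5S2

C16H14F2O5S2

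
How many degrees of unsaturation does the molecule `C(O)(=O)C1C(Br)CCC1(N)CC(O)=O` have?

3

Molecular formula from the SMILES: C8H12BrNO4.
DoU = (2C + 2 + N − H − X)/2 = (2·8 + 2 + 1 − 12 − 1)/2 = 6/2 = 3.
(Structurally: 1 ring(s) + 2 π bond(s) = 3.)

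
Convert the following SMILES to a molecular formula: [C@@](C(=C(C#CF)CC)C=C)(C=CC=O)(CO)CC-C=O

C16H19FO3

Heavy atoms from the SMILES: 16 C, 1 F, 3 O.
Implicit hydrogens by atom environment:
  5 × C: 2 H each → 10
  5 × C: 1 H each → 5
  5 × C: no H
  2 × O: no H
  1 × C: 3 H
  1 × F: no H
  1 × O: 1 H
  Total hydrogens = 19.
Molecular formula: C16H19FO3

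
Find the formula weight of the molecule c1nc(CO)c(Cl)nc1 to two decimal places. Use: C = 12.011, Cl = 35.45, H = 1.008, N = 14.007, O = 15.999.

144.56

Molecular formula: C5H5ClN2O.
M = 5×12.011 + 1×35.45 + 5×1.008 + 2×14.007 + 1×15.999 = 144.56 g/mol.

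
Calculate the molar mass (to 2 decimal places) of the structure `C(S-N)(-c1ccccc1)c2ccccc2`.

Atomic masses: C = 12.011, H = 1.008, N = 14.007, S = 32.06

Molecular formula: C13H13NS.
M = 13×12.011 + 13×1.008 + 1×14.007 + 1×32.06 = 215.31 g/mol.

215.31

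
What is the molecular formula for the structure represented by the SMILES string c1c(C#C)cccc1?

Heavy atoms from the SMILES: 8 C.
Implicit hydrogens by atom environment:
  5 × C (aromatic): 1 H each → 5
  1 × C: 1 H
  1 × C (aromatic): no H
  1 × C: no H
  Total hydrogens = 6.
Molecular formula: C8H6

C8H6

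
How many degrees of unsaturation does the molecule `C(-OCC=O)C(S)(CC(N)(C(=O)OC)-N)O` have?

2

Molecular formula from the SMILES: C8H16N2O5S.
DoU = (2C + 2 + N − H − X)/2 = (2·8 + 2 + 2 − 16 − 0)/2 = 4/2 = 2.
(Structurally: 0 ring(s) + 2 π bond(s) = 2.)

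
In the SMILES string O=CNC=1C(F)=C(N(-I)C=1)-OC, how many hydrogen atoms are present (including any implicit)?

Hydrogens are implicit in SMILES; fill each atom to its normal valence:
  3 × C (aromatic): no H
  2 × O: no H
  1 × C: 3 H
  1 × C (aromatic): 1 H
  1 × C: 1 H
  1 × F: no H
  1 × I: no H
  1 × N: 1 H
  1 × N (aromatic): no H
  Total hydrogens = 6.

6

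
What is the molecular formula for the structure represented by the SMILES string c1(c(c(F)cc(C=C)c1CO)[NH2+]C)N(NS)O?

C10H15FN3O2S+

Heavy atoms from the SMILES: 10 C, 1 F, 3 N, 2 O, 1 S.
Implicit hydrogens by atom environment:
  5 × C (aromatic): no H
  2 × C: 2 H each → 4
  2 × O: 1 H each → 2
  1 × C: 3 H
  1 × C (aromatic): 1 H
  1 × C: 1 H
  1 × F: no H
  1 × N (charge +1): 2 H
  1 × N: 1 H
  1 × N: no H
  1 × S: 1 H
  Total hydrogens = 15.
Net charge +1.
Molecular formula: C10H15FN3O2S+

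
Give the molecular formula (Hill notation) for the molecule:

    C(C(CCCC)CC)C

C9H20

Heavy atoms from the SMILES: 9 C.
Implicit hydrogens by atom environment:
  5 × C: 2 H each → 10
  3 × C: 3 H each → 9
  1 × C: 1 H
  Total hydrogens = 20.
Molecular formula: C9H20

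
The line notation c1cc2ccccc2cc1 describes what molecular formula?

C10H8

Heavy atoms from the SMILES: 10 C.
Implicit hydrogens by atom environment:
  8 × C (aromatic): 1 H each → 8
  2 × C (aromatic): no H
  Total hydrogens = 8.
Molecular formula: C10H8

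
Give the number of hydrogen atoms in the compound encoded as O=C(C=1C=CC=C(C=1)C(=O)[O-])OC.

7

Hydrogens are implicit in SMILES; fill each atom to its normal valence:
  4 × C (aromatic): 1 H each → 4
  3 × O: no H
  2 × C (aromatic): no H
  2 × C: no H
  1 × C: 3 H
  1 × O (charge -1): no H
  Total hydrogens = 7.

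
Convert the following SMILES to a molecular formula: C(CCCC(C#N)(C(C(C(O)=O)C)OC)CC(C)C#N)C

Heavy atoms from the SMILES: 16 C, 2 N, 3 O.
Implicit hydrogens by atom environment:
  5 × C: 2 H each → 10
  4 × C: 3 H each → 12
  4 × C: no H
  3 × C: 1 H each → 3
  2 × N: no H
  2 × O: no H
  1 × O: 1 H
  Total hydrogens = 26.
Molecular formula: C16H26N2O3

C16H26N2O3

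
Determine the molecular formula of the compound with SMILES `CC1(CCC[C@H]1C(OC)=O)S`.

Heavy atoms from the SMILES: 8 C, 2 O, 1 S.
Implicit hydrogens by atom environment:
  3 × C: 2 H each → 6
  2 × C: 3 H each → 6
  2 × C: no H
  2 × O: no H
  1 × C: 1 H
  1 × S: 1 H
  Total hydrogens = 14.
Molecular formula: C8H14O2S

C8H14O2S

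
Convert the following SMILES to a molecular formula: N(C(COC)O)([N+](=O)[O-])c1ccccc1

Heavy atoms from the SMILES: 9 C, 2 N, 4 O.
Implicit hydrogens by atom environment:
  5 × C (aromatic): 1 H each → 5
  2 × O: no H
  1 × C: 3 H
  1 × C: 2 H
  1 × C: 1 H
  1 × C (aromatic): no H
  1 × N: no H
  1 × N (charge +1): no H
  1 × O: 1 H
  1 × O (charge -1): no H
  Total hydrogens = 12.
Molecular formula: C9H12N2O4

C9H12N2O4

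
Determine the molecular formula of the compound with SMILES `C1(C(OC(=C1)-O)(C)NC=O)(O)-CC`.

Heavy atoms from the SMILES: 8 C, 1 N, 4 O.
Implicit hydrogens by atom environment:
  3 × C: no H
  2 × C: 3 H each → 6
  2 × C: 1 H each → 2
  2 × O: 1 H each → 2
  2 × O: no H
  1 × C: 2 H
  1 × N: 1 H
  Total hydrogens = 13.
Molecular formula: C8H13NO4

C8H13NO4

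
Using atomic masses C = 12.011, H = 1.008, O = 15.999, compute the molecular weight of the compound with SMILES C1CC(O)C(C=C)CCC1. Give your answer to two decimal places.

140.23

Molecular formula: C9H16O.
M = 9×12.011 + 16×1.008 + 1×15.999 = 140.23 g/mol.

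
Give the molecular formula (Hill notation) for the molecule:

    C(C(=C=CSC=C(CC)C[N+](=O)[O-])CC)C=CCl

C13H18ClNO2S

Heavy atoms from the SMILES: 13 C, 1 Cl, 1 N, 2 O, 1 S.
Implicit hydrogens by atom environment:
  4 × C: 2 H each → 8
  4 × C: 1 H each → 4
  3 × C: no H
  2 × C: 3 H each → 6
  1 × Cl: no H
  1 × N (charge +1): no H
  1 × O: no H
  1 × O (charge -1): no H
  1 × S: no H
  Total hydrogens = 18.
Molecular formula: C13H18ClNO2S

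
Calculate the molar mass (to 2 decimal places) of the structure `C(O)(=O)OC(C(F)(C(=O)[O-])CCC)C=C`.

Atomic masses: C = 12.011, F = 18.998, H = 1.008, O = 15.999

219.19

Molecular formula: C9H12FO5-.
M = 9×12.011 + 1×18.998 + 12×1.008 + 5×15.999 = 219.19 g/mol.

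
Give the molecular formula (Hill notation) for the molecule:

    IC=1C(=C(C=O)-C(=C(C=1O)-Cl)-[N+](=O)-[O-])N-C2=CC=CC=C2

Heavy atoms from the SMILES: 13 C, 1 Cl, 1 I, 2 N, 4 O.
Implicit hydrogens by atom environment:
  7 × C (aromatic): no H
  5 × C (aromatic): 1 H each → 5
  2 × O: no H
  1 × C: 1 H
  1 × Cl: no H
  1 × I: no H
  1 × N: 1 H
  1 × N (charge +1): no H
  1 × O: 1 H
  1 × O (charge -1): no H
  Total hydrogens = 8.
Molecular formula: C13H8ClIN2O4

C13H8ClIN2O4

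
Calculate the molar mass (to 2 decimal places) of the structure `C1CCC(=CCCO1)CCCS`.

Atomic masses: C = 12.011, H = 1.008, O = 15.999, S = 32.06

Molecular formula: C10H18OS.
M = 10×12.011 + 18×1.008 + 1×15.999 + 1×32.06 = 186.31 g/mol.

186.31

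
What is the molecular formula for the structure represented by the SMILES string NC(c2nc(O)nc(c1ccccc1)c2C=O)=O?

Heavy atoms from the SMILES: 12 C, 3 N, 3 O.
Implicit hydrogens by atom environment:
  5 × C (aromatic): 1 H each → 5
  5 × C (aromatic): no H
  2 × N (aromatic): no H
  2 × O: no H
  1 × C: 1 H
  1 × C: no H
  1 × N: 2 H
  1 × O: 1 H
  Total hydrogens = 9.
Molecular formula: C12H9N3O3

C12H9N3O3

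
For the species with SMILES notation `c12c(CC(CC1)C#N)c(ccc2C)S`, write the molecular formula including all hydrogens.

C12H13NS

Heavy atoms from the SMILES: 12 C, 1 N, 1 S.
Implicit hydrogens by atom environment:
  4 × C (aromatic): no H
  3 × C: 2 H each → 6
  2 × C (aromatic): 1 H each → 2
  1 × C: 3 H
  1 × C: 1 H
  1 × C: no H
  1 × N: no H
  1 × S: 1 H
  Total hydrogens = 13.
Molecular formula: C12H13NS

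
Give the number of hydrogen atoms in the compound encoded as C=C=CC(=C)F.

Hydrogens are implicit in SMILES; fill each atom to its normal valence:
  2 × C: 2 H each → 4
  2 × C: no H
  1 × C: 1 H
  1 × F: no H
  Total hydrogens = 5.

5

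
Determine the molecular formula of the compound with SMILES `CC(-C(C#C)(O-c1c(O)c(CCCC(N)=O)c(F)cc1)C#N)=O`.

Heavy atoms from the SMILES: 16 C, 1 F, 2 N, 4 O.
Implicit hydrogens by atom environment:
  5 × C: no H
  4 × C (aromatic): no H
  3 × C: 2 H each → 6
  3 × O: no H
  2 × C (aromatic): 1 H each → 2
  1 × C: 3 H
  1 × C: 1 H
  1 × F: no H
  1 × N: 2 H
  1 × N: no H
  1 × O: 1 H
  Total hydrogens = 15.
Molecular formula: C16H15FN2O4

C16H15FN2O4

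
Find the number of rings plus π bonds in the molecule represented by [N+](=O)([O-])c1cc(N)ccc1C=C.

Molecular formula from the SMILES: C8H8N2O2.
DoU = (2C + 2 + N − H − X)/2 = (2·8 + 2 + 2 − 8 − 0)/2 = 12/2 = 6.
(Structurally: 1 ring(s) + 5 π bond(s) = 6.)

6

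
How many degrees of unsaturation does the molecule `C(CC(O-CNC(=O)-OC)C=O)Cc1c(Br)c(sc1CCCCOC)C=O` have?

6

Molecular formula from the SMILES: C18H26BrNO6S.
DoU = (2C + 2 + N − H − X)/2 = (2·18 + 2 + 1 − 26 − 1)/2 = 12/2 = 6.
(Structurally: 1 ring(s) + 5 π bond(s) = 6.)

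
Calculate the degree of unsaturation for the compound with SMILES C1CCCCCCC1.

1

Molecular formula from the SMILES: C8H16.
DoU = (2C + 2 + N − H − X)/2 = (2·8 + 2 + 0 − 16 − 0)/2 = 2/2 = 1.
(Structurally: 1 ring(s) + 0 π bond(s) = 1.)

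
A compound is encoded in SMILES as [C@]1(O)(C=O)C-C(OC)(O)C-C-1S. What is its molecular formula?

Heavy atoms from the SMILES: 7 C, 4 O, 1 S.
Implicit hydrogens by atom environment:
  2 × C: 2 H each → 4
  2 × C: 1 H each → 2
  2 × C: no H
  2 × O: 1 H each → 2
  2 × O: no H
  1 × C: 3 H
  1 × S: 1 H
  Total hydrogens = 12.
Molecular formula: C7H12O4S

C7H12O4S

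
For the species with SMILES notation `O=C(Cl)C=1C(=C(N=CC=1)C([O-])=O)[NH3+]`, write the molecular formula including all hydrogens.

C7H5ClN2O3

Heavy atoms from the SMILES: 7 C, 1 Cl, 2 N, 3 O.
Implicit hydrogens by atom environment:
  3 × C (aromatic): no H
  2 × C (aromatic): 1 H each → 2
  2 × C: no H
  2 × O: no H
  1 × Cl: no H
  1 × N (charge +1): 3 H
  1 × N (aromatic): no H
  1 × O (charge -1): no H
  Total hydrogens = 5.
Molecular formula: C7H5ClN2O3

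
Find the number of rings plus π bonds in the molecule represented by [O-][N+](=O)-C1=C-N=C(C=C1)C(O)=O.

6

Molecular formula from the SMILES: C6H4N2O4.
DoU = (2C + 2 + N − H − X)/2 = (2·6 + 2 + 2 − 4 − 0)/2 = 12/2 = 6.
(Structurally: 1 ring(s) + 5 π bond(s) = 6.)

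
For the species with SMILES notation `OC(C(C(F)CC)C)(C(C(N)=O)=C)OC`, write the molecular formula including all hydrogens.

C10H18FNO3

Heavy atoms from the SMILES: 10 C, 1 F, 1 N, 3 O.
Implicit hydrogens by atom environment:
  3 × C: 3 H each → 9
  3 × C: no H
  2 × C: 2 H each → 4
  2 × C: 1 H each → 2
  2 × O: no H
  1 × F: no H
  1 × N: 2 H
  1 × O: 1 H
  Total hydrogens = 18.
Molecular formula: C10H18FNO3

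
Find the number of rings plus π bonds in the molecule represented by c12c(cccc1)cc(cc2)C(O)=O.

Molecular formula from the SMILES: C11H8O2.
DoU = (2C + 2 + N − H − X)/2 = (2·11 + 2 + 0 − 8 − 0)/2 = 16/2 = 8.
(Structurally: 2 ring(s) + 6 π bond(s) = 8.)

8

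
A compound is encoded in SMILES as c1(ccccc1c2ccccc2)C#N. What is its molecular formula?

C13H9N

Heavy atoms from the SMILES: 13 C, 1 N.
Implicit hydrogens by atom environment:
  9 × C (aromatic): 1 H each → 9
  3 × C (aromatic): no H
  1 × C: no H
  1 × N: no H
  Total hydrogens = 9.
Molecular formula: C13H9N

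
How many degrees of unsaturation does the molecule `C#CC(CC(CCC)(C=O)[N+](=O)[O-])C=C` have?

Molecular formula from the SMILES: C11H15NO3.
DoU = (2C + 2 + N − H − X)/2 = (2·11 + 2 + 1 − 15 − 0)/2 = 10/2 = 5.
(Structurally: 0 ring(s) + 5 π bond(s) = 5.)

5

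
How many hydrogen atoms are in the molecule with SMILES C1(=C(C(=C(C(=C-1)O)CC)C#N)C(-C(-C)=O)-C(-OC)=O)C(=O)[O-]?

14

Hydrogens are implicit in SMILES; fill each atom to its normal valence:
  5 × C (aromatic): no H
  4 × C: no H
  4 × O: no H
  3 × C: 3 H each → 9
  1 × C: 2 H
  1 × C (aromatic): 1 H
  1 × C: 1 H
  1 × N: no H
  1 × O: 1 H
  1 × O (charge -1): no H
  Total hydrogens = 14.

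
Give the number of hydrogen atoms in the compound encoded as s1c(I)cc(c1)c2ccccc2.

Hydrogens are implicit in SMILES; fill each atom to its normal valence:
  7 × C (aromatic): 1 H each → 7
  3 × C (aromatic): no H
  1 × I: no H
  1 × S (aromatic): no H
  Total hydrogens = 7.

7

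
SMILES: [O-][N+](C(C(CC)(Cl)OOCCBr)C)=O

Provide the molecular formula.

C7H13BrClNO4

Heavy atoms from the SMILES: 1 Br, 7 C, 1 Cl, 1 N, 4 O.
Implicit hydrogens by atom environment:
  3 × C: 2 H each → 6
  3 × O: no H
  2 × C: 3 H each → 6
  1 × Br: no H
  1 × C: 1 H
  1 × C: no H
  1 × Cl: no H
  1 × N (charge +1): no H
  1 × O (charge -1): no H
  Total hydrogens = 13.
Molecular formula: C7H13BrClNO4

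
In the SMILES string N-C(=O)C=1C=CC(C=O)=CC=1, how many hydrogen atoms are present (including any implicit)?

Hydrogens are implicit in SMILES; fill each atom to its normal valence:
  4 × C (aromatic): 1 H each → 4
  2 × C (aromatic): no H
  2 × O: no H
  1 × C: 1 H
  1 × C: no H
  1 × N: 2 H
  Total hydrogens = 7.

7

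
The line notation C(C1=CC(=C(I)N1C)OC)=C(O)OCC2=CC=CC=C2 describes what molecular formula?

C15H16INO3

Heavy atoms from the SMILES: 15 C, 1 I, 1 N, 3 O.
Implicit hydrogens by atom environment:
  6 × C (aromatic): 1 H each → 6
  4 × C (aromatic): no H
  2 × C: 3 H each → 6
  2 × O: no H
  1 × C: 2 H
  1 × C: 1 H
  1 × C: no H
  1 × I: no H
  1 × N (aromatic): no H
  1 × O: 1 H
  Total hydrogens = 16.
Molecular formula: C15H16INO3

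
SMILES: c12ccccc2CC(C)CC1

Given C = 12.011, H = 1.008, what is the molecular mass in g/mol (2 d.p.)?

146.23

Molecular formula: C11H14.
M = 11×12.011 + 14×1.008 = 146.23 g/mol.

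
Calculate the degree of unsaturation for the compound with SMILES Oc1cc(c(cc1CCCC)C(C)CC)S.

4

Molecular formula from the SMILES: C14H22OS.
DoU = (2C + 2 + N − H − X)/2 = (2·14 + 2 + 0 − 22 − 0)/2 = 8/2 = 4.
(Structurally: 1 ring(s) + 3 π bond(s) = 4.)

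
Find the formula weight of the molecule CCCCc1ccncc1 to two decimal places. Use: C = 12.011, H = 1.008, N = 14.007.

135.21

Molecular formula: C9H13N.
M = 9×12.011 + 13×1.008 + 1×14.007 = 135.21 g/mol.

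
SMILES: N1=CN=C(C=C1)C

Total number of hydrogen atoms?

6

Hydrogens are implicit in SMILES; fill each atom to its normal valence:
  3 × C (aromatic): 1 H each → 3
  2 × N (aromatic): no H
  1 × C: 3 H
  1 × C (aromatic): no H
  Total hydrogens = 6.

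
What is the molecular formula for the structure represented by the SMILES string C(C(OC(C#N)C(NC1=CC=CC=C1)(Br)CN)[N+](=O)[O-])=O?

Heavy atoms from the SMILES: 1 Br, 12 C, 4 N, 4 O.
Implicit hydrogens by atom environment:
  5 × C (aromatic): 1 H each → 5
  3 × C: 1 H each → 3
  3 × O: no H
  2 × C: no H
  1 × Br: no H
  1 × C: 2 H
  1 × C (aromatic): no H
  1 × N: 2 H
  1 × N: 1 H
  1 × N: no H
  1 × N (charge +1): no H
  1 × O (charge -1): no H
  Total hydrogens = 13.
Molecular formula: C12H13BrN4O4

C12H13BrN4O4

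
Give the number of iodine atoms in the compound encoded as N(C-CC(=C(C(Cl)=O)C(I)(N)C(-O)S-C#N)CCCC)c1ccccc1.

The symbol for iodine appears 1 time in the SMILES.

1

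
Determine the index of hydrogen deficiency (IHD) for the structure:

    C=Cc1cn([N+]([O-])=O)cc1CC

5

Molecular formula from the SMILES: C8H10N2O2.
DoU = (2C + 2 + N − H − X)/2 = (2·8 + 2 + 2 − 10 − 0)/2 = 10/2 = 5.
(Structurally: 1 ring(s) + 4 π bond(s) = 5.)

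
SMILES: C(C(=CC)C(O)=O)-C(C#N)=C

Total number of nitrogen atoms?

The symbol for nitrogen appears 1 time in the SMILES.

1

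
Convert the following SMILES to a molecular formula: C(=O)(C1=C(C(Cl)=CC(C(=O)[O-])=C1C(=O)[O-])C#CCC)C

Heavy atoms from the SMILES: 14 C, 1 Cl, 5 O.
Implicit hydrogens by atom environment:
  5 × C (aromatic): no H
  5 × C: no H
  3 × O: no H
  2 × C: 3 H each → 6
  2 × O (charge -1): no H
  1 × C: 2 H
  1 × C (aromatic): 1 H
  1 × Cl: no H
  Total hydrogens = 9.
Net charge -2.
Molecular formula: [C14H9ClO5]2-

[C14H9ClO5]2-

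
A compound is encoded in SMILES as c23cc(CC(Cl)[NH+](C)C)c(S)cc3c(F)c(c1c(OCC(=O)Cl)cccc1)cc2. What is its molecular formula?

Heavy atoms from the SMILES: 22 C, 2 Cl, 1 F, 1 N, 2 O, 1 S.
Implicit hydrogens by atom environment:
  8 × C (aromatic): 1 H each → 8
  8 × C (aromatic): no H
  2 × C: 3 H each → 6
  2 × C: 2 H each → 4
  2 × Cl: no H
  2 × O: no H
  1 × C: 1 H
  1 × C: no H
  1 × F: no H
  1 × N (charge +1): 1 H
  1 × S: 1 H
  Total hydrogens = 21.
Net charge +1.
Molecular formula: C22H21Cl2FNO2S+

C22H21Cl2FNO2S+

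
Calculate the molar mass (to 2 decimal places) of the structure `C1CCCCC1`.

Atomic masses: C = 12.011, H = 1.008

84.16

Molecular formula: C6H12.
M = 6×12.011 + 12×1.008 = 84.16 g/mol.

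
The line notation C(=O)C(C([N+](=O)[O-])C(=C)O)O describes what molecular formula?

C5H7NO5

Heavy atoms from the SMILES: 5 C, 1 N, 5 O.
Implicit hydrogens by atom environment:
  3 × C: 1 H each → 3
  2 × O: 1 H each → 2
  2 × O: no H
  1 × C: 2 H
  1 × C: no H
  1 × N (charge +1): no H
  1 × O (charge -1): no H
  Total hydrogens = 7.
Molecular formula: C5H7NO5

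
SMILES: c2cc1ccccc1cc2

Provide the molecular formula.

Heavy atoms from the SMILES: 10 C.
Implicit hydrogens by atom environment:
  8 × C (aromatic): 1 H each → 8
  2 × C (aromatic): no H
  Total hydrogens = 8.
Molecular formula: C10H8

C10H8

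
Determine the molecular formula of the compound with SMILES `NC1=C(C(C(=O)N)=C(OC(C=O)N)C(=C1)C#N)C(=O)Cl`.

Heavy atoms from the SMILES: 11 C, 1 Cl, 4 N, 4 O.
Implicit hydrogens by atom environment:
  5 × C (aromatic): no H
  4 × O: no H
  3 × C: no H
  3 × N: 2 H each → 6
  2 × C: 1 H each → 2
  1 × C (aromatic): 1 H
  1 × Cl: no H
  1 × N: no H
  Total hydrogens = 9.
Molecular formula: C11H9ClN4O4

C11H9ClN4O4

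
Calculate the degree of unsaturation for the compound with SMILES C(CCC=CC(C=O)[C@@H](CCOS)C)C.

Molecular formula from the SMILES: C12H22O2S.
DoU = (2C + 2 + N − H − X)/2 = (2·12 + 2 + 0 − 22 − 0)/2 = 4/2 = 2.
(Structurally: 0 ring(s) + 2 π bond(s) = 2.)

2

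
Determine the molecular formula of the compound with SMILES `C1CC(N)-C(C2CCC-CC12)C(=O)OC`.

Heavy atoms from the SMILES: 12 C, 1 N, 2 O.
Implicit hydrogens by atom environment:
  6 × C: 2 H each → 12
  4 × C: 1 H each → 4
  2 × O: no H
  1 × C: 3 H
  1 × C: no H
  1 × N: 2 H
  Total hydrogens = 21.
Molecular formula: C12H21NO2

C12H21NO2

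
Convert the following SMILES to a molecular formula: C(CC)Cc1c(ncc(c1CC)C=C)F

Heavy atoms from the SMILES: 13 C, 1 F, 1 N.
Implicit hydrogens by atom environment:
  5 × C: 2 H each → 10
  4 × C (aromatic): no H
  2 × C: 3 H each → 6
  1 × C (aromatic): 1 H
  1 × C: 1 H
  1 × F: no H
  1 × N (aromatic): no H
  Total hydrogens = 18.
Molecular formula: C13H18FN

C13H18FN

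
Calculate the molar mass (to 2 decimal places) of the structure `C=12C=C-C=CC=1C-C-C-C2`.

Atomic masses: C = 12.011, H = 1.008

132.21

Molecular formula: C10H12.
M = 10×12.011 + 12×1.008 = 132.21 g/mol.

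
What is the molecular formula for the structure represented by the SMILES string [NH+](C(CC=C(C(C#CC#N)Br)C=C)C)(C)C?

Heavy atoms from the SMILES: 1 Br, 13 C, 2 N.
Implicit hydrogens by atom environment:
  4 × C: 1 H each → 4
  4 × C: no H
  3 × C: 3 H each → 9
  2 × C: 2 H each → 4
  1 × Br: no H
  1 × N (charge +1): 1 H
  1 × N: no H
  Total hydrogens = 18.
Net charge +1.
Molecular formula: C13H18BrN2+

C13H18BrN2+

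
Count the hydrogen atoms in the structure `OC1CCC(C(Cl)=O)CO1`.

9

Hydrogens are implicit in SMILES; fill each atom to its normal valence:
  3 × C: 2 H each → 6
  2 × C: 1 H each → 2
  2 × O: no H
  1 × C: no H
  1 × Cl: no H
  1 × O: 1 H
  Total hydrogens = 9.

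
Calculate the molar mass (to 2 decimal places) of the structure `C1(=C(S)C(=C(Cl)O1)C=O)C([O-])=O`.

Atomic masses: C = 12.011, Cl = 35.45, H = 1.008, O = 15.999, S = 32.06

205.59

Molecular formula: C6H2ClO4S-.
M = 6×12.011 + 1×35.45 + 2×1.008 + 4×15.999 + 1×32.06 = 205.59 g/mol.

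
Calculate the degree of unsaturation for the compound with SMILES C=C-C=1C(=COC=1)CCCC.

4

Molecular formula from the SMILES: C10H14O.
DoU = (2C + 2 + N − H − X)/2 = (2·10 + 2 + 0 − 14 − 0)/2 = 8/2 = 4.
(Structurally: 1 ring(s) + 3 π bond(s) = 4.)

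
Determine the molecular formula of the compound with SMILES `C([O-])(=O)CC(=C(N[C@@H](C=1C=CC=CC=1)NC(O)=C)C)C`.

C15H19N2O3-

Heavy atoms from the SMILES: 15 C, 2 N, 3 O.
Implicit hydrogens by atom environment:
  5 × C (aromatic): 1 H each → 5
  4 × C: no H
  2 × C: 3 H each → 6
  2 × C: 2 H each → 4
  2 × N: 1 H each → 2
  1 × C: 1 H
  1 × C (aromatic): no H
  1 × O: 1 H
  1 × O: no H
  1 × O (charge -1): no H
  Total hydrogens = 19.
Net charge -1.
Molecular formula: C15H19N2O3-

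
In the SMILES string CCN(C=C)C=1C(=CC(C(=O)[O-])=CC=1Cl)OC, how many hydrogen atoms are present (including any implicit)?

Hydrogens are implicit in SMILES; fill each atom to its normal valence:
  4 × C (aromatic): no H
  2 × C: 3 H each → 6
  2 × C: 2 H each → 4
  2 × C (aromatic): 1 H each → 2
  2 × O: no H
  1 × C: 1 H
  1 × C: no H
  1 × Cl: no H
  1 × N: no H
  1 × O (charge -1): no H
  Total hydrogens = 13.

13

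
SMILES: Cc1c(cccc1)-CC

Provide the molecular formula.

C9H12

Heavy atoms from the SMILES: 9 C.
Implicit hydrogens by atom environment:
  4 × C (aromatic): 1 H each → 4
  2 × C: 3 H each → 6
  2 × C (aromatic): no H
  1 × C: 2 H
  Total hydrogens = 12.
Molecular formula: C9H12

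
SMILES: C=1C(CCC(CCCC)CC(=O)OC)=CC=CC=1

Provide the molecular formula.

Heavy atoms from the SMILES: 16 C, 2 O.
Implicit hydrogens by atom environment:
  6 × C: 2 H each → 12
  5 × C (aromatic): 1 H each → 5
  2 × C: 3 H each → 6
  2 × O: no H
  1 × C: 1 H
  1 × C: no H
  1 × C (aromatic): no H
  Total hydrogens = 24.
Molecular formula: C16H24O2

C16H24O2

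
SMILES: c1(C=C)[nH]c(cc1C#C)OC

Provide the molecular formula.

C9H9NO

Heavy atoms from the SMILES: 9 C, 1 N, 1 O.
Implicit hydrogens by atom environment:
  3 × C (aromatic): no H
  2 × C: 1 H each → 2
  1 × C: 3 H
  1 × C: 2 H
  1 × C (aromatic): 1 H
  1 × C: no H
  1 × N (aromatic): 1 H
  1 × O: no H
  Total hydrogens = 9.
Molecular formula: C9H9NO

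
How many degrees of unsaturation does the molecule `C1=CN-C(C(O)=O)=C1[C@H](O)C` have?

Molecular formula from the SMILES: C7H9NO3.
DoU = (2C + 2 + N − H − X)/2 = (2·7 + 2 + 1 − 9 − 0)/2 = 8/2 = 4.
(Structurally: 1 ring(s) + 3 π bond(s) = 4.)

4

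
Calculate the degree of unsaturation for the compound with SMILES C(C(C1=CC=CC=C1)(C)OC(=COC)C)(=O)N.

6

Molecular formula from the SMILES: C13H17NO3.
DoU = (2C + 2 + N − H − X)/2 = (2·13 + 2 + 1 − 17 − 0)/2 = 12/2 = 6.
(Structurally: 1 ring(s) + 5 π bond(s) = 6.)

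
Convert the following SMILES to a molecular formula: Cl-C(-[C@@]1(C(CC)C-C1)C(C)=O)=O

C9H13ClO2

Heavy atoms from the SMILES: 9 C, 1 Cl, 2 O.
Implicit hydrogens by atom environment:
  3 × C: 2 H each → 6
  3 × C: no H
  2 × C: 3 H each → 6
  2 × O: no H
  1 × C: 1 H
  1 × Cl: no H
  Total hydrogens = 13.
Molecular formula: C9H13ClO2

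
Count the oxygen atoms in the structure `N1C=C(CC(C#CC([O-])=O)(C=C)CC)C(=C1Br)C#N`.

The symbol for oxygen appears 2 times in the SMILES.

2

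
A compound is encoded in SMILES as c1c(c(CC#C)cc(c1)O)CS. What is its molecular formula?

C10H10OS

Heavy atoms from the SMILES: 10 C, 1 O, 1 S.
Implicit hydrogens by atom environment:
  3 × C (aromatic): 1 H each → 3
  3 × C (aromatic): no H
  2 × C: 2 H each → 4
  1 × C: 1 H
  1 × C: no H
  1 × O: 1 H
  1 × S: 1 H
  Total hydrogens = 10.
Molecular formula: C10H10OS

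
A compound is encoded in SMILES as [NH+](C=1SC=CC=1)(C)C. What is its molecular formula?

Heavy atoms from the SMILES: 6 C, 1 N, 1 S.
Implicit hydrogens by atom environment:
  3 × C (aromatic): 1 H each → 3
  2 × C: 3 H each → 6
  1 × C (aromatic): no H
  1 × N (charge +1): 1 H
  1 × S (aromatic): no H
  Total hydrogens = 10.
Net charge +1.
Molecular formula: C6H10NS+

C6H10NS+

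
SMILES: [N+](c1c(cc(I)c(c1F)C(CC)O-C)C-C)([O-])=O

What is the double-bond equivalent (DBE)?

5

Molecular formula from the SMILES: C12H15FINO3.
DoU = (2C + 2 + N − H − X)/2 = (2·12 + 2 + 1 − 15 − 2)/2 = 10/2 = 5.
(Structurally: 1 ring(s) + 4 π bond(s) = 5.)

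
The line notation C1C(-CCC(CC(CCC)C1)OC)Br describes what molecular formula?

Heavy atoms from the SMILES: 1 Br, 12 C, 1 O.
Implicit hydrogens by atom environment:
  7 × C: 2 H each → 14
  3 × C: 1 H each → 3
  2 × C: 3 H each → 6
  1 × Br: no H
  1 × O: no H
  Total hydrogens = 23.
Molecular formula: C12H23BrO

C12H23BrO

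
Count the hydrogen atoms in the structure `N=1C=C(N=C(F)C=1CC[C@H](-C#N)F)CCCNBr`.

13

Hydrogens are implicit in SMILES; fill each atom to its normal valence:
  5 × C: 2 H each → 10
  3 × C (aromatic): no H
  2 × F: no H
  2 × N (aromatic): no H
  1 × Br: no H
  1 × C (aromatic): 1 H
  1 × C: 1 H
  1 × C: no H
  1 × N: 1 H
  1 × N: no H
  Total hydrogens = 13.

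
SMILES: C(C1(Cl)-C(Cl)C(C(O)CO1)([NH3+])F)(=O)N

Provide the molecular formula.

C6H10Cl2FN2O3+

Heavy atoms from the SMILES: 6 C, 2 Cl, 1 F, 2 N, 3 O.
Implicit hydrogens by atom environment:
  3 × C: no H
  2 × C: 1 H each → 2
  2 × Cl: no H
  2 × O: no H
  1 × C: 2 H
  1 × F: no H
  1 × N (charge +1): 3 H
  1 × N: 2 H
  1 × O: 1 H
  Total hydrogens = 10.
Net charge +1.
Molecular formula: C6H10Cl2FN2O3+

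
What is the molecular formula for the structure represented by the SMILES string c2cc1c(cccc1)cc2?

C10H8

Heavy atoms from the SMILES: 10 C.
Implicit hydrogens by atom environment:
  8 × C (aromatic): 1 H each → 8
  2 × C (aromatic): no H
  Total hydrogens = 8.
Molecular formula: C10H8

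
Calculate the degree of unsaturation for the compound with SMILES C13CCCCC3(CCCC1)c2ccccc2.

Molecular formula from the SMILES: C16H22.
DoU = (2C + 2 + N − H − X)/2 = (2·16 + 2 + 0 − 22 − 0)/2 = 12/2 = 6.
(Structurally: 3 ring(s) + 3 π bond(s) = 6.)

6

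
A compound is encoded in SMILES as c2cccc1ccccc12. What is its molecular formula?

Heavy atoms from the SMILES: 10 C.
Implicit hydrogens by atom environment:
  8 × C (aromatic): 1 H each → 8
  2 × C (aromatic): no H
  Total hydrogens = 8.
Molecular formula: C10H8

C10H8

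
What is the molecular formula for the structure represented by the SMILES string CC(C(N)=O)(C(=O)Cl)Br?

C4H5BrClNO2

Heavy atoms from the SMILES: 1 Br, 4 C, 1 Cl, 1 N, 2 O.
Implicit hydrogens by atom environment:
  3 × C: no H
  2 × O: no H
  1 × Br: no H
  1 × C: 3 H
  1 × Cl: no H
  1 × N: 2 H
  Total hydrogens = 5.
Molecular formula: C4H5BrClNO2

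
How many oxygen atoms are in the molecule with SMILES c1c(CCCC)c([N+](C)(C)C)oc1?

The symbol for oxygen appears 1 time in the SMILES.

1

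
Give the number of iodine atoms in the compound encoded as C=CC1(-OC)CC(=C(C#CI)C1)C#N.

1

The symbol for iodine appears 1 time in the SMILES.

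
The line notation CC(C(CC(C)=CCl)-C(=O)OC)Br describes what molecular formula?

C9H14BrClO2

Heavy atoms from the SMILES: 1 Br, 9 C, 1 Cl, 2 O.
Implicit hydrogens by atom environment:
  3 × C: 3 H each → 9
  3 × C: 1 H each → 3
  2 × C: no H
  2 × O: no H
  1 × Br: no H
  1 × C: 2 H
  1 × Cl: no H
  Total hydrogens = 14.
Molecular formula: C9H14BrClO2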